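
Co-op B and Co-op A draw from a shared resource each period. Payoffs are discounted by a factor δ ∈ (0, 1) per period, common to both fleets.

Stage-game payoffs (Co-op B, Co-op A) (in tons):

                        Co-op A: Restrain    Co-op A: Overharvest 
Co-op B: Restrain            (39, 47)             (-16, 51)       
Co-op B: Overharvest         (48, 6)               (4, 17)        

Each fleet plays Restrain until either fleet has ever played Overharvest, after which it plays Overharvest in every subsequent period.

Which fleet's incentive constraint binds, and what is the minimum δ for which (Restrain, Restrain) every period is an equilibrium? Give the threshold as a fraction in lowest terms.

Co-op B: cooperation gives 39 each period; deviation gives 48 once then 4 forever.
  39/(1−δ) ≥ 48 + 4δ/(1−δ) ⇒ δ ≥ 9/44.
Co-op A: cooperation gives 47 each period; deviation gives 51 once then 17 forever.
  δ ≥ 4/34 = 2/17.
Both must hold, so the binding constraint is Co-op B's: δ ≥ 9/44.

Co-op B; δ ≥ 9/44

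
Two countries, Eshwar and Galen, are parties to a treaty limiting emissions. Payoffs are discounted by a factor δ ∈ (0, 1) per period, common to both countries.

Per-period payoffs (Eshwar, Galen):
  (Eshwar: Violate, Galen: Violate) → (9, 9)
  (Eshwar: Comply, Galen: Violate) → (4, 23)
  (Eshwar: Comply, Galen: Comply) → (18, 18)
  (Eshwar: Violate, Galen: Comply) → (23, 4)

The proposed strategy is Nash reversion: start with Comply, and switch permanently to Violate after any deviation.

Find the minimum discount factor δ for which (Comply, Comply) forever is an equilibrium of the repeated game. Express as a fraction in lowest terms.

18/(1−δ) ≥ 23 + 9δ/(1−δ)
18 ≥ 23 − 14δ
δ ≥ 5/14.

5/14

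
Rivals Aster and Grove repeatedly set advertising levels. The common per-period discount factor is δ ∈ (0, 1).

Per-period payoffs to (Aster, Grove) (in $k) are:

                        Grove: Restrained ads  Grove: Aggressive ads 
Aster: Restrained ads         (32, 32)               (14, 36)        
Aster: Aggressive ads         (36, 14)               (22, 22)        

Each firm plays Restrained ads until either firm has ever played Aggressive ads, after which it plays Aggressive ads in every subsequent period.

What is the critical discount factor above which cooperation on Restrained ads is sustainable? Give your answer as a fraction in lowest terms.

2/7

32/(1−δ) ≥ 36 + 22δ/(1−δ)
32 ≥ 36 − 14δ
δ ≥ 4/14 = 2/7.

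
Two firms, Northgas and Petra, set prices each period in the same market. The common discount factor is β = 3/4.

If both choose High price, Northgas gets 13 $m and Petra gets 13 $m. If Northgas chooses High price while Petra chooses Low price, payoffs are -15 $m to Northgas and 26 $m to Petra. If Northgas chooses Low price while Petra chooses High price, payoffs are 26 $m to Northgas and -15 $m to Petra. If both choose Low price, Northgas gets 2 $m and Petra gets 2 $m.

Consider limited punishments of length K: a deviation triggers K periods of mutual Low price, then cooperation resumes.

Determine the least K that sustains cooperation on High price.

No profitable deviation requires (13−2)(β+…+β^K) ≥ 26−13, i.e. β+…+β^K ≥ 13/11 ≈ 1.1818.
With β = 3/4, the partial sums are K=1: 0.7500, K=2: 1.3125.
K = 2 is the first length at which the sum reaches 1.1818.

2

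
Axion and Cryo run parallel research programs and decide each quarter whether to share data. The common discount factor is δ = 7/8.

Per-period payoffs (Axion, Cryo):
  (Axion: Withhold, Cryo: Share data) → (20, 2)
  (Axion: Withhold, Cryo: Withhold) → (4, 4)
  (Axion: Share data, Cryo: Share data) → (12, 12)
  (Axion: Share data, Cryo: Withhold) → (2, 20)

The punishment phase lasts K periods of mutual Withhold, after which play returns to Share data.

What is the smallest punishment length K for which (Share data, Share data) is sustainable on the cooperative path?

No profitable deviation requires (12−4)(δ+…+δ^K) ≥ 20−12, i.e. δ+…+δ^K ≥ 1 ≈ 1.0000.
With δ = 7/8, the partial sums are K=1: 0.8750, K=2: 1.6406.
K = 2 is the first length at which the sum reaches 1.0000.

2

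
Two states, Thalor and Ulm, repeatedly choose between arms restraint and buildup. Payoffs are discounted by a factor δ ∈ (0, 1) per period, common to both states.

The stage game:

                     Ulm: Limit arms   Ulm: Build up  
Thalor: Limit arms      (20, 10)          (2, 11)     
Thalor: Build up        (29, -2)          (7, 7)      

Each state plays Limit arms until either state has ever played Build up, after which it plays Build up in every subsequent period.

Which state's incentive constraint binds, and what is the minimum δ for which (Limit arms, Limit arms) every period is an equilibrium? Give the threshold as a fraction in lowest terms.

Thalor; δ ≥ 9/22

Thalor's threshold: (29−20)/(29−7) = 9/22.
Ulm's threshold: (11−10)/(11−7) = 1/4.
9/22 > 1/4, so Thalor binds and δ* = 9/22.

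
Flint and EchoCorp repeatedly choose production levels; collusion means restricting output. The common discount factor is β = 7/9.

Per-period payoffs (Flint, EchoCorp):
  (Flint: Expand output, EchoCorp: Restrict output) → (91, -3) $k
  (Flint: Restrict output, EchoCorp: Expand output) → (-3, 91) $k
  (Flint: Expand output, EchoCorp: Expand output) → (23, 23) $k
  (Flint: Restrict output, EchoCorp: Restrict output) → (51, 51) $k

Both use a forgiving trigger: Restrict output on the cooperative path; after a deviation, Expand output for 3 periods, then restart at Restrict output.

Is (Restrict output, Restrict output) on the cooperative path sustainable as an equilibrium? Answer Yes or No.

Yes

A one-shot deviation gives 91 now, then 23 for 3 periods, then back to 51.
Gain from deviating: (91−51) today; loss: (51−23) in each of the next 3 periods.
No-deviation condition: (51−23)(β+…+β^3) ≥ 91−51, i.e. β+…+β^3 ≥ 10/7.
At β = 7/9: β+…+β^3 = 1.8532 ≥ 1.4286.
So cooperation is sustainable.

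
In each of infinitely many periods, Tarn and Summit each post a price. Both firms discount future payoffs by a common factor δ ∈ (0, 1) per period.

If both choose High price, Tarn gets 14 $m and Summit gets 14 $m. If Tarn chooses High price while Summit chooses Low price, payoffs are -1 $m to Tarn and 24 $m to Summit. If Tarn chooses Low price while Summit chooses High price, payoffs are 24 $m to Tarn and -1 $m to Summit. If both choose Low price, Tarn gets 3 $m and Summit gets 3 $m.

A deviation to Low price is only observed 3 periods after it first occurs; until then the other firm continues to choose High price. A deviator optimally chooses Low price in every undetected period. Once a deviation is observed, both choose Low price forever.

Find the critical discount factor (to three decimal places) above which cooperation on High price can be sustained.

A deviator earns 24 for 3 periods, then 3 forever; cooperating earns 14 forever. Multiplying the IC by (1−δ):
14 ≥ 24(1−δ^3) + 3δ^3, so 21·δ^3 ≥ 10 and δ^3 ≥ 10/21.
δ ≥ (10/21)^(1/3) ≈ 0.781.

0.781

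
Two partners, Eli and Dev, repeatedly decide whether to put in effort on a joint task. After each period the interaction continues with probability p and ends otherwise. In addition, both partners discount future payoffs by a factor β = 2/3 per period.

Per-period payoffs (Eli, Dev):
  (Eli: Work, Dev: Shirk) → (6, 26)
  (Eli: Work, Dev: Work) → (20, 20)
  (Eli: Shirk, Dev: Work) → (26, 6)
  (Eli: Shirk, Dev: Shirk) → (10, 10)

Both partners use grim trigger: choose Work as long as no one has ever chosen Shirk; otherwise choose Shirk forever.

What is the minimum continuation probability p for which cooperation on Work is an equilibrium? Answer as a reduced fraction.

With continuation probability p and discount β, the effective per-period discount factor is βp.
Grim-trigger IC: βp ≥ (26−20)/(26−10) = 3/8.
So p ≥ (3/8)/(2/3) = 9/16.

9/16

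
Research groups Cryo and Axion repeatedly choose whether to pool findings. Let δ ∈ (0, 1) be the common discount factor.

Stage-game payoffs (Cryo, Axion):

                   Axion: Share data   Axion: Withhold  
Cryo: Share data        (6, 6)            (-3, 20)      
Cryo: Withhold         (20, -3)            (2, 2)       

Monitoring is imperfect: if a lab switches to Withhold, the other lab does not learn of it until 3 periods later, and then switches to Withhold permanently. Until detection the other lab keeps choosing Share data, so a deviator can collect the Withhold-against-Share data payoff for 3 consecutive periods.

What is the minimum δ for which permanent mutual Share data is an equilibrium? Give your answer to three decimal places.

0.920

The best deviation is to choose Withhold for all 3 undetected periods, earning 20 each, then 2 forever once detected.
Deviation value: 20(1−δ^3)/(1−δ) + 2δ^3/(1−δ); cooperation value: 6/(1−δ).
IC: 6 ≥ 20(1−δ^3) + 2δ^3 = 20 − 18δ^3.
So δ^3 ≥ 14/18 = 7/9, giving δ ≥ (7/9)^(1/3) ≈ 0.920.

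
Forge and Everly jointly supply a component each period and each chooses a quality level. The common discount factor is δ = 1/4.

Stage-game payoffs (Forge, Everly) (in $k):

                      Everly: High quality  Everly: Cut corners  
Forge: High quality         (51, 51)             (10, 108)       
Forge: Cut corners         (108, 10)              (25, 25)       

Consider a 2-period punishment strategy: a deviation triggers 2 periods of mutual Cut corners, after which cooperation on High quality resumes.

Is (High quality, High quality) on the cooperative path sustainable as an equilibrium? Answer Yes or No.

IC: δ+…+δ^2 ≥ (108−51)/(51−25) = 57/26.
At δ = 1/4: partial sum = 0.3125 < 2.1923. Cooperation not sustainable.

No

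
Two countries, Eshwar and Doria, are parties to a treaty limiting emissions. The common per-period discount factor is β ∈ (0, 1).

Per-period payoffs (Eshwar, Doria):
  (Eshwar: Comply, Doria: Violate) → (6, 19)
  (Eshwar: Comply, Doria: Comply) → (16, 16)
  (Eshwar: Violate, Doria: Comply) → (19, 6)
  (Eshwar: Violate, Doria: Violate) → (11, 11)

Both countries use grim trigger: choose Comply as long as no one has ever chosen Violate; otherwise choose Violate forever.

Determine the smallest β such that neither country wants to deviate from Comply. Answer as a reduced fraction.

One-period gain from deviating is 19 − 16 = 3. The loss is 16 − 11 = 5 in every subsequent period, with present value 5·β/(1−β).
Deviation is unprofitable when 5·β/(1−β) ≥ 3, i.e. β/(1−β) ≥ 3/5.
Equivalently β ≥ 3/(3+5) = 3/8.

3/8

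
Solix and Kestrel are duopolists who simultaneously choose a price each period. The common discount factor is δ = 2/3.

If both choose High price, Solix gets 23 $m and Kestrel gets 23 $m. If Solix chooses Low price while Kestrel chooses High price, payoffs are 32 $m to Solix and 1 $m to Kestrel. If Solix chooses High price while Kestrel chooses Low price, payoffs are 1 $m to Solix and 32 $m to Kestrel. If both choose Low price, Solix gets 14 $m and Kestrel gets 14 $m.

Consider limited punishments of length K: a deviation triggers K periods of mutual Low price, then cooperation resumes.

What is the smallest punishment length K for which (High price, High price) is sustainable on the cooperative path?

IC: δ(1−δ^K)/(1−δ) ≥ (32−23)/(23−14) = 1.
With δ = 2/3: need 1 − δ^K ≥ 1·(1−2/3)/(2/3), i.e. δ^K ≤ 0.5000.
Since (2/3)^1 = 0.6667 and (2/3)^2 = 0.4444, the smallest such K is 2.

2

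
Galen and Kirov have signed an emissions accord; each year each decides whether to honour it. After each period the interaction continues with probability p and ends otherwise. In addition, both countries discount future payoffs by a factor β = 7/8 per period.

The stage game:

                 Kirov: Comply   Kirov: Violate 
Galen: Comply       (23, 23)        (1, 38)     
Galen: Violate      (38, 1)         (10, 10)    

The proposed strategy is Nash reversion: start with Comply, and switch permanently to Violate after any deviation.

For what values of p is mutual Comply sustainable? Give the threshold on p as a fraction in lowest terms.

With continuation probability p and discount β, the effective per-period discount factor is βp.
Grim-trigger IC: βp ≥ (38−23)/(38−10) = 15/28.
So p ≥ (15/28)/(7/8) = 30/49.

30/49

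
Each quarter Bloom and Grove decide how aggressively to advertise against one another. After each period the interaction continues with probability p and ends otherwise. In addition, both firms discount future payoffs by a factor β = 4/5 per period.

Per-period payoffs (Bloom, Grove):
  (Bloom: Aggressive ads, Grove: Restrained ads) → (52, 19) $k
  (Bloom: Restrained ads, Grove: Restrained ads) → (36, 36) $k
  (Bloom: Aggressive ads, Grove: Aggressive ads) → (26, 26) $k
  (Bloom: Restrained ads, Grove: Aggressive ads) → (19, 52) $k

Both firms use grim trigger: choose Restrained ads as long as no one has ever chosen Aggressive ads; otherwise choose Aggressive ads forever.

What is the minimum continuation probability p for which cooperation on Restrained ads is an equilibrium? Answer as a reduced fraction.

With continuation probability p and discount β, the effective per-period discount factor is βp.
Grim-trigger IC: βp ≥ (52−36)/(52−26) = 8/13.
So p ≥ (8/13)/(4/5) = 10/13.

10/13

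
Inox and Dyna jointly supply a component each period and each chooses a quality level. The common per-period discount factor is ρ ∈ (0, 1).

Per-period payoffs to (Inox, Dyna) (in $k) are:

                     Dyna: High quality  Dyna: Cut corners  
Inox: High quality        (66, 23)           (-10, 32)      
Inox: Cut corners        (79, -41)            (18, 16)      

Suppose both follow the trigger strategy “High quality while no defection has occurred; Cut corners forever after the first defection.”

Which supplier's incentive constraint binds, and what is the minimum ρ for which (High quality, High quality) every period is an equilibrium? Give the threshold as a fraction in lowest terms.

Dyna; ρ ≥ 9/16

For Inox: deviation gain 79−66 = 13, per-period punishment loss 66−18 = 48. IC gives ρ ≥ 13/61.
For Dyna: gain 9, loss 7 per period, so ρ ≥ 9/16.
The tighter constraint is Dyna's, so cooperation needs ρ ≥ 9/16.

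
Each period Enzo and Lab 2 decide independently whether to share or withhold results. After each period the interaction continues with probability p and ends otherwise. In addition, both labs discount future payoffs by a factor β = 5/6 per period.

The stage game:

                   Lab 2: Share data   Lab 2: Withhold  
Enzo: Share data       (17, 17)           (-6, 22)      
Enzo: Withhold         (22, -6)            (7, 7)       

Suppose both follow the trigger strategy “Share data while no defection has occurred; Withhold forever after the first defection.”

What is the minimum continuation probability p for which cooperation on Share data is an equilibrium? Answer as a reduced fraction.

Expected continuation weight on next period's payoff is β·p = 5/6·p, which plays the role of the discount factor.
Cooperation requires 5/6·p ≥ (22−17)/(22−7) = 1/3, hence p ≥ 2/5.

2/5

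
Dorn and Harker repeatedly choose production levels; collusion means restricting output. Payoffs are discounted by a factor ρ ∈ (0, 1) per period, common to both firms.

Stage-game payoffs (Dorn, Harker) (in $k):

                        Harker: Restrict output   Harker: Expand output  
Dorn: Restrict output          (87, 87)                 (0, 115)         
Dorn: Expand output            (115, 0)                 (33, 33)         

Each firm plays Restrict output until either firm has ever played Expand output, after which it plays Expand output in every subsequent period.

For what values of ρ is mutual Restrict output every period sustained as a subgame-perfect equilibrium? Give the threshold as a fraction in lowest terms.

14/41

Under grim trigger the critical discount factor is (T−C)/(T−P) with T = 115, C = 87, P = 33.
ρ* = (115−87)/(115−33) = 28/82 = 14/41.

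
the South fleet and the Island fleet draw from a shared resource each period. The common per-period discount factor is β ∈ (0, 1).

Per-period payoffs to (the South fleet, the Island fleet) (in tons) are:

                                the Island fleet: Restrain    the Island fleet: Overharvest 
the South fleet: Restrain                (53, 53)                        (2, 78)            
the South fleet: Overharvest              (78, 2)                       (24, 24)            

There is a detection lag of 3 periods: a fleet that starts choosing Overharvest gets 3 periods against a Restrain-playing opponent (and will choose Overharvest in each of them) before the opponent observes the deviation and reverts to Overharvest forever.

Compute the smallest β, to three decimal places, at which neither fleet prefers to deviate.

0.774

The best deviation is to choose Overharvest for all 3 undetected periods, earning 78 each, then 24 forever once detected.
Deviation value: 78(1−β^3)/(1−β) + 24β^3/(1−β); cooperation value: 53/(1−β).
IC: 53 ≥ 78(1−β^3) + 24β^3 = 78 − 54β^3.
So β^3 ≥ 25/54, giving β ≥ (25/54)^(1/3) ≈ 0.774.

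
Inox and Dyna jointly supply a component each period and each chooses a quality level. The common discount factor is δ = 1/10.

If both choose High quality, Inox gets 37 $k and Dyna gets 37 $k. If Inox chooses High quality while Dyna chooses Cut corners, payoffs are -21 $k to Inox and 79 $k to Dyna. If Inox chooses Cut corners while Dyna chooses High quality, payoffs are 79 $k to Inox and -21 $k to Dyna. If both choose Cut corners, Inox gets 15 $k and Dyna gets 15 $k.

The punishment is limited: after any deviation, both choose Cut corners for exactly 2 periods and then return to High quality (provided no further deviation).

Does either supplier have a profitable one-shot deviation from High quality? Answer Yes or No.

IC: δ+…+δ^2 ≥ (79−37)/(37−15) = 21/11.
At δ = 1/10: partial sum = 0.1100 < 1.9091. Cooperation not sustainable.

Yes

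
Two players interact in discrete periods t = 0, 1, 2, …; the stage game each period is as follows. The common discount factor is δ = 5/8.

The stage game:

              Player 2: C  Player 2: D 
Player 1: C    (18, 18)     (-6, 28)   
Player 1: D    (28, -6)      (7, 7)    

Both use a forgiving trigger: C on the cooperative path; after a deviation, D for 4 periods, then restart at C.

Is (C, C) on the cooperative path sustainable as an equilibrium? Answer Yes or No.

IC: δ+…+δ^4 ≥ (28−18)/(18−7) = 10/11.
At δ = 5/8: partial sum = 1.4124 ≥ 0.9091. Cooperation sustainable.

Yes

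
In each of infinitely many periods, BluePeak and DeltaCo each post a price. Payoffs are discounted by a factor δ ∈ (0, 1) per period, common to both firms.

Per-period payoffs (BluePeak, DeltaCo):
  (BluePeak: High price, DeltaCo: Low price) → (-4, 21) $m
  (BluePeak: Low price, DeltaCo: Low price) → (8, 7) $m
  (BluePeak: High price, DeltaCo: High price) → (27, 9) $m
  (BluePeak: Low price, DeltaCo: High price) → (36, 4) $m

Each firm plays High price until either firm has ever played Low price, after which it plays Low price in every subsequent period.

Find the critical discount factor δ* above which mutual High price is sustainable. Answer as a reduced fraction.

For BluePeak: deviation gain 36−27 = 9, per-period punishment loss 27−8 = 19. IC gives δ ≥ 9/28.
For DeltaCo: gain 12, loss 2 per period, so δ ≥ 12/14 = 6/7.
The tighter constraint is DeltaCo's, so cooperation needs δ ≥ 6/7.

6/7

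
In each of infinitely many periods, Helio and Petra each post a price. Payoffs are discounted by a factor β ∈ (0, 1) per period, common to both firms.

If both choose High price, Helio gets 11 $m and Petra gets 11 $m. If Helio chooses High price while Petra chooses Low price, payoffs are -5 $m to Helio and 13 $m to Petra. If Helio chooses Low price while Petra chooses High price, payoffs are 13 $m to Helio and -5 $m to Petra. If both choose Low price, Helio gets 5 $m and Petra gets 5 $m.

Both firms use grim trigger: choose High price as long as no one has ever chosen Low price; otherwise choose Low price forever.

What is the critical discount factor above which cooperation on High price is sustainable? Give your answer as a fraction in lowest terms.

Cooperation forever yields 11 each period: 11/(1−β).
Deviating yields 13 once, then 5 forever: 13 + 5β/(1−β).
No profitable deviation requires 11/(1−β) ≥ 13 + 5β/(1−β).
Multiplying by (1−β): 11 ≥ 13(1−β) + 5β = 13 − 8β.
So 8β ≥ 2, i.e. β ≥ 2/8 = 1/4.

1/4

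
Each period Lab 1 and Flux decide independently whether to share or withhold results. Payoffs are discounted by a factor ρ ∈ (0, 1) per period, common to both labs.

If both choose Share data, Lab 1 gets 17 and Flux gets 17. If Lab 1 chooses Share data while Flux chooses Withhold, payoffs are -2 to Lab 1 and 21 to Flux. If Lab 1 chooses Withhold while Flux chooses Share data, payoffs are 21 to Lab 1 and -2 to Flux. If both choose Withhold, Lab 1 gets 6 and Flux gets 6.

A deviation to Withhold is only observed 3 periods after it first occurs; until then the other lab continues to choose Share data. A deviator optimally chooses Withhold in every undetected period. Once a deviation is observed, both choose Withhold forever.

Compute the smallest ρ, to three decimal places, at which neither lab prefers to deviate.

The best deviation is to choose Withhold for all 3 undetected periods, earning 21 each, then 6 forever once detected.
Deviation value: 21(1−ρ^3)/(1−ρ) + 6ρ^3/(1−ρ); cooperation value: 17/(1−ρ).
IC: 17 ≥ 21(1−ρ^3) + 6ρ^3 = 21 − 15ρ^3.
So ρ^3 ≥ 4/15, giving ρ ≥ (4/15)^(1/3) ≈ 0.644.

0.644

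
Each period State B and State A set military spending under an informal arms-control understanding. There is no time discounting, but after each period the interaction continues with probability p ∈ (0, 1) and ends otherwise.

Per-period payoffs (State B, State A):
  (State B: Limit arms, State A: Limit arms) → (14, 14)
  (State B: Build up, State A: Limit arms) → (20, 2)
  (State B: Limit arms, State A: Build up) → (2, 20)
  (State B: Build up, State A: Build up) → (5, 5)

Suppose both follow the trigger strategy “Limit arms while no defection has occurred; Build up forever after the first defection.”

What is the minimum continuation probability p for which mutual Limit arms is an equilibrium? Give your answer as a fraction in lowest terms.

With no time discounting, the continuation probability p plays the role of the discount factor.
Grim-trigger IC: 14/(1−p) ≥ 20 + 5p/(1−p) ⇒ p ≥ (20−14)/(20−5) = 2/5.

2/5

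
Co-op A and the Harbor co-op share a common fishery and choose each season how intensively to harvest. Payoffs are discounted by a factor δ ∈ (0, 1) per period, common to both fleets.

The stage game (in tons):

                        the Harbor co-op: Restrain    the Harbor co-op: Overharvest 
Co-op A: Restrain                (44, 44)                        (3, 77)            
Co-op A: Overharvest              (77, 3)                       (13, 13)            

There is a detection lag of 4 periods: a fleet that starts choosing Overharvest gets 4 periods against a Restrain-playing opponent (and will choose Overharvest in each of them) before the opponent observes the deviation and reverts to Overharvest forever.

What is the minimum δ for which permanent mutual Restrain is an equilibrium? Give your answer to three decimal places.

0.847

A deviator earns 77 for 4 periods, then 13 forever; cooperating earns 44 forever. Multiplying the IC by (1−δ):
44 ≥ 77(1−δ^4) + 13δ^4, so 64·δ^4 ≥ 33 and δ^4 ≥ 33/64.
δ ≥ (33/64)^(1/4) ≈ 0.847.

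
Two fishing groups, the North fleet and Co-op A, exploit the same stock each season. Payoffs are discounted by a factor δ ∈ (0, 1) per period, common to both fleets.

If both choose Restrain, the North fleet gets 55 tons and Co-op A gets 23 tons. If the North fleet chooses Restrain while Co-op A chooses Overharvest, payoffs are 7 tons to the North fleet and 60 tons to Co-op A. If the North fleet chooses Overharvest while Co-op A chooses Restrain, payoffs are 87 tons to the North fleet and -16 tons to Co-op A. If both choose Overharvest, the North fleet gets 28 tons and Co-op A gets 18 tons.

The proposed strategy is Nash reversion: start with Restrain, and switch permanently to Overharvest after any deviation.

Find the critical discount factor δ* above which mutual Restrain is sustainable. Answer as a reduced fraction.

37/42

the North fleet's threshold: (87−55)/(87−28) = 32/59.
Co-op A's threshold: (60−23)/(60−18) = 37/42.
32/59 < 37/42, so Co-op A binds and δ* = 37/42.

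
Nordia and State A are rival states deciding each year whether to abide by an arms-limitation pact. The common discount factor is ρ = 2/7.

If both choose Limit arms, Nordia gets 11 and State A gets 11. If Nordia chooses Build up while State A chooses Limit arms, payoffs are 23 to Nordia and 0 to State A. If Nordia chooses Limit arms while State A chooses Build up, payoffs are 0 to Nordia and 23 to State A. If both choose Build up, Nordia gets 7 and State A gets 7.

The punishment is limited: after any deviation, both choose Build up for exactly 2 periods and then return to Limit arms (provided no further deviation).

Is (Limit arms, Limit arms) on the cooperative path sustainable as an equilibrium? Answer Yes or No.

No

A one-shot deviation gives 23 now, then 7 for 2 periods, then back to 11.
Gain from deviating: (23−11) today; loss: (11−7) in each of the next 2 periods.
No-deviation condition: (11−7)(ρ+…+ρ^2) ≥ 23−11, i.e. ρ+…+ρ^2 ≥ 3.
At ρ = 2/7: ρ+…+ρ^2 = 0.3673 < 3.0000.
So cooperation is not sustainable.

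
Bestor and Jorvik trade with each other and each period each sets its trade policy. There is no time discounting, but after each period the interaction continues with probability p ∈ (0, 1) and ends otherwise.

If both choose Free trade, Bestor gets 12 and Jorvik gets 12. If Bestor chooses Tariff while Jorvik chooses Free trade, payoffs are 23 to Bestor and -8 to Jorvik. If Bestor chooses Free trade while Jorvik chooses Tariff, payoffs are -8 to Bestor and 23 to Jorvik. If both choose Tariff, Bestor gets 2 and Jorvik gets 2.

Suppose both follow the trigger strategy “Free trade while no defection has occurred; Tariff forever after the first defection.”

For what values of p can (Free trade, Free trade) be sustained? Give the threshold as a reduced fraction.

With no time discounting, the continuation probability p plays the role of the discount factor.
Grim-trigger IC: 12/(1−p) ≥ 23 + 2p/(1−p) ⇒ p ≥ (23−12)/(23−2) = 11/21.

11/21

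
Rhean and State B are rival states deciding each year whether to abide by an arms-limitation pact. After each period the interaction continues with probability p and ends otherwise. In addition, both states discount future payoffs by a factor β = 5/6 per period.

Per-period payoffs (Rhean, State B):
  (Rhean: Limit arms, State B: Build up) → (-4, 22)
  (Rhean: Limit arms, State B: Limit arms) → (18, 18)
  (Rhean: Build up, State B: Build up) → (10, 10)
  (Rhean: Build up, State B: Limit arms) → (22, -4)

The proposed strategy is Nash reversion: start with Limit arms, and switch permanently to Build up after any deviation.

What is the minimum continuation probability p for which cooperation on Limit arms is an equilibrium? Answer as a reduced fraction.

With continuation probability p and discount β, the effective per-period discount factor is βp.
Grim-trigger IC: βp ≥ (22−18)/(22−10) = 1/3.
So p ≥ (1/3)/(5/6) = 2/5.

2/5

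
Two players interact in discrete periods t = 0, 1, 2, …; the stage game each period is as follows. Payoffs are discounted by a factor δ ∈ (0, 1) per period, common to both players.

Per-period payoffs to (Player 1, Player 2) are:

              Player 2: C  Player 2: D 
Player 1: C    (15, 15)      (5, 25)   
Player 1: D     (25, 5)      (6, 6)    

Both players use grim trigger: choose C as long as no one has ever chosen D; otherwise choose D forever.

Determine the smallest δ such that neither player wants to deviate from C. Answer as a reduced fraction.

10/19

One-period gain from deviating is 25 − 15 = 10. The loss is 15 − 6 = 9 in every subsequent period, with present value 9·δ/(1−δ).
Deviation is unprofitable when 9·δ/(1−δ) ≥ 10, i.e. δ/(1−δ) ≥ 10/9.
Equivalently δ ≥ 10/(10+9) = 10/19.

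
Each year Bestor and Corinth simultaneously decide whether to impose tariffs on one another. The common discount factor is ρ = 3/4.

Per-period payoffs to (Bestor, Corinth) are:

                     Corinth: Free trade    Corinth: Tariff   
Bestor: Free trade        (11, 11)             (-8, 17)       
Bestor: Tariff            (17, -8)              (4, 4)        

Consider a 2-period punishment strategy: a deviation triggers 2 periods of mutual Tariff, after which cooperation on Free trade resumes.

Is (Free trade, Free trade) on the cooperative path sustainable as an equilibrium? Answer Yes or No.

IC: ρ+…+ρ^2 ≥ (17−11)/(11−4) = 6/7.
At ρ = 3/4: partial sum = 1.3125 ≥ 0.8571. Cooperation sustainable.

Yes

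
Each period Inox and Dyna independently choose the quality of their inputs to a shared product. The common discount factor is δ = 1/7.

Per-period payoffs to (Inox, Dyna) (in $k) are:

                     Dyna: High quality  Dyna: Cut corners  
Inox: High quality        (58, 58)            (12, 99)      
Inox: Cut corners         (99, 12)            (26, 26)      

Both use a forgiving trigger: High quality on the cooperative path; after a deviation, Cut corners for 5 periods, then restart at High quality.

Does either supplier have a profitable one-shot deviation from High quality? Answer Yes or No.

Yes

A one-shot deviation gives 99 now, then 26 for 5 periods, then back to 58.
Gain from deviating: (99−58) today; loss: (58−26) in each of the next 5 periods.
No-deviation condition: (58−26)(δ+…+δ^5) ≥ 99−58, i.e. δ+…+δ^5 ≥ 41/32.
At δ = 1/7: δ+…+δ^5 = 0.1667 < 1.2812.
So cooperation is not sustainable.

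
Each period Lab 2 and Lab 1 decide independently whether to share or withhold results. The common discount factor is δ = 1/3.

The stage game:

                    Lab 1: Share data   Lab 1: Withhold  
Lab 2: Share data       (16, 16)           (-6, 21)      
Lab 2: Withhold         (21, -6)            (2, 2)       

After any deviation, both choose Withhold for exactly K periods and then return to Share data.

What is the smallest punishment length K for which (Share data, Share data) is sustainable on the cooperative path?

No profitable deviation requires (16−2)(δ+…+δ^K) ≥ 21−16, i.e. δ+…+δ^K ≥ 5/14 ≈ 0.3571.
With δ = 1/3, the partial sums are K=1: 0.3333, K=2: 0.4444.
K = 2 is the first length at which the sum reaches 0.3571.

2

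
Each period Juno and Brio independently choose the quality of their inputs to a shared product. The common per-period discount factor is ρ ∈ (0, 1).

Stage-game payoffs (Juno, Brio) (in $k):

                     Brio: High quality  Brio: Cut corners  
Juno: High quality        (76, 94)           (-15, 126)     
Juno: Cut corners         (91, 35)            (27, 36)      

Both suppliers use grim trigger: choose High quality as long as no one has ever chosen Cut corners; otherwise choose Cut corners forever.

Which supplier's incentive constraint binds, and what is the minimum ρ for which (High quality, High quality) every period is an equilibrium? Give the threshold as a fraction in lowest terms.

Juno: cooperation gives 76 each period; deviation gives 91 once then 27 forever.
  76/(1−ρ) ≥ 91 + 27ρ/(1−ρ) ⇒ ρ ≥ 15/64.
Brio: cooperation gives 94 each period; deviation gives 126 once then 36 forever.
  ρ ≥ 32/90 = 16/45.
Both must hold, so the binding constraint is Brio's: ρ ≥ 16/45.

Brio; ρ ≥ 16/45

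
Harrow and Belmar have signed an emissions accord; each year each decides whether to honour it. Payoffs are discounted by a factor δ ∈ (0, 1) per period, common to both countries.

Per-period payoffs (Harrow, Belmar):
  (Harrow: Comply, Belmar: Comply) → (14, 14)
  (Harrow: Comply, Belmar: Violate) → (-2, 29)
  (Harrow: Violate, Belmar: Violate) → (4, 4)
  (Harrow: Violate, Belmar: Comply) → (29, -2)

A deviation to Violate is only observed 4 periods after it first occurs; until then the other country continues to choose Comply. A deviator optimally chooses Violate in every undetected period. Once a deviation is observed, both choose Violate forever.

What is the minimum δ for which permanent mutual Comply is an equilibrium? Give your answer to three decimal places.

The best deviation is to choose Violate for all 4 undetected periods, earning 29 each, then 4 forever once detected.
Deviation value: 29(1−δ^4)/(1−δ) + 4δ^4/(1−δ); cooperation value: 14/(1−δ).
IC: 14 ≥ 29(1−δ^4) + 4δ^4 = 29 − 25δ^4.
So δ^4 ≥ 15/25 = 3/5, giving δ ≥ (3/5)^(1/4) ≈ 0.880.

0.880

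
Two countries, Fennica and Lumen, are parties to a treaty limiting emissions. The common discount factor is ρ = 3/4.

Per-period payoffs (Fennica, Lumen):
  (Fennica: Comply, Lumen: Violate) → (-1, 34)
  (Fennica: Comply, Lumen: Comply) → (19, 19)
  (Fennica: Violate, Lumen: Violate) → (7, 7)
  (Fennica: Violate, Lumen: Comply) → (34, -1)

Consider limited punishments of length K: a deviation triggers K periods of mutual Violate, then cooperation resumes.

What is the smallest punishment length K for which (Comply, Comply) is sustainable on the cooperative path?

2

No profitable deviation requires (19−7)(ρ+…+ρ^K) ≥ 34−19, i.e. ρ+…+ρ^K ≥ 5/4 ≈ 1.2500.
With ρ = 3/4, the partial sums are K=1: 0.7500, K=2: 1.3125.
K = 2 is the first length at which the sum reaches 1.2500.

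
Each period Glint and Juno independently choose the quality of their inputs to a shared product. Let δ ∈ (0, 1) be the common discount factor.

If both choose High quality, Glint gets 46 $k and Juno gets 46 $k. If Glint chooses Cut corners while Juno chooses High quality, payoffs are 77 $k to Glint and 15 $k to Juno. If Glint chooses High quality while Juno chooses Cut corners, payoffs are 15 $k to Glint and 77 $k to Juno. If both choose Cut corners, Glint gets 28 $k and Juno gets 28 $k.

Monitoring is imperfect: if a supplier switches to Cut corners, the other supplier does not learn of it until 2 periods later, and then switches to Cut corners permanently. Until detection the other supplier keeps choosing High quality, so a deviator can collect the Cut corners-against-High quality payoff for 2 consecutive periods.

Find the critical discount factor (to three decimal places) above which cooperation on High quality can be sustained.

Deviating for the 2 undetected periods gains 77−46 = 31 per period over cooperation, then loses 46−28 = 18 per period forever once punishment starts.
Gain: 31(1 + δ + … + δ^1); loss: 18·δ^2/(1−δ).
No profitable deviation ⇔ 31(1−δ^2) ≤ 18·δ^2, i.e. δ^2 ≥ 31/(31+18) = 31/49.
Hence δ ≥ (31/49)^(1/2) ≈ 0.795.

0.795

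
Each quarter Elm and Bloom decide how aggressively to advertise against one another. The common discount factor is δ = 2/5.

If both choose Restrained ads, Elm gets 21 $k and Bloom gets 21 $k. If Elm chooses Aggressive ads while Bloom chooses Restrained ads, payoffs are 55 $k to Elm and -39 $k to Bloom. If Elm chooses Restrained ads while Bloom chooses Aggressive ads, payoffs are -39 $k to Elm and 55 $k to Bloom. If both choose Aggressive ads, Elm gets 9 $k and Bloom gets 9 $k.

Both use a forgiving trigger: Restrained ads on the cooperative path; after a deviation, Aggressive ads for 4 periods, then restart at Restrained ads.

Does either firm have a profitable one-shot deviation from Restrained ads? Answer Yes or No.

A one-shot deviation gives 55 now, then 9 for 4 periods, then back to 21.
Gain from deviating: (55−21) today; loss: (21−9) in each of the next 4 periods.
No-deviation condition: (21−9)(δ+…+δ^4) ≥ 55−21, i.e. δ+…+δ^4 ≥ 17/6.
At δ = 2/5: δ+…+δ^4 = 0.6496 < 2.8333.
So cooperation is not sustainable.

Yes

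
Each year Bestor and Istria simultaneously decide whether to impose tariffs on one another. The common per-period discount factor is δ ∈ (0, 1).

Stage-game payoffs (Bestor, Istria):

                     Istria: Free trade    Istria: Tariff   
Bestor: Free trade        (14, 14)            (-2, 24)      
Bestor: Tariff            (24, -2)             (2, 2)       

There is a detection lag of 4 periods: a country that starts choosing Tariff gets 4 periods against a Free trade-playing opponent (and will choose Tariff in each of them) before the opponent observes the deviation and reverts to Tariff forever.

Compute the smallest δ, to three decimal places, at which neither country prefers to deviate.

0.821

A deviator earns 24 for 4 periods, then 2 forever; cooperating earns 14 forever. Multiplying the IC by (1−δ):
14 ≥ 24(1−δ^4) + 2δ^4, so 22·δ^4 ≥ 10 and δ^4 ≥ 5/11.
δ ≥ (5/11)^(1/4) ≈ 0.821.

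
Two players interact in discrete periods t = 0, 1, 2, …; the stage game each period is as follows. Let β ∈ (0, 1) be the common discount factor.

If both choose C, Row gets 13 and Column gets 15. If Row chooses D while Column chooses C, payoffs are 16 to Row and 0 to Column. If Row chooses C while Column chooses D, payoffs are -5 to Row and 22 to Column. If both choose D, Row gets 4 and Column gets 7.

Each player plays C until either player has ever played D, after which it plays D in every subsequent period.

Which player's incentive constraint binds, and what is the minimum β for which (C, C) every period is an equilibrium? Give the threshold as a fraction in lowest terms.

Column; β ≥ 7/15

For Row: deviation gain 16−13 = 3, per-period punishment loss 13−4 = 9. IC gives β ≥ 3/12 = 1/4.
For Column: gain 7, loss 8 per period, so β ≥ 7/15.
The tighter constraint is Column's, so cooperation needs β ≥ 7/15.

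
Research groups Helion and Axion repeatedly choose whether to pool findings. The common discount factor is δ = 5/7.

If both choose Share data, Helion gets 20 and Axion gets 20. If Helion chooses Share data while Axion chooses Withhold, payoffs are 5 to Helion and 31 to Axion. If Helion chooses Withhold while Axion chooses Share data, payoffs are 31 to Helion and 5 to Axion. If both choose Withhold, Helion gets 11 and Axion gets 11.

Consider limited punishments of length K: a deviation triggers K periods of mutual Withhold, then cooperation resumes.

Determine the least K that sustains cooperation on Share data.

2

IC: δ(1−δ^K)/(1−δ) ≥ (31−20)/(20−11) = 11/9.
With δ = 5/7: need 1 − δ^K ≥ 11/9·(1−5/7)/(5/7), i.e. δ^K ≤ 0.5111.
Since (5/7)^1 = 0.7143 and (5/7)^2 = 0.5102, the smallest such K is 2.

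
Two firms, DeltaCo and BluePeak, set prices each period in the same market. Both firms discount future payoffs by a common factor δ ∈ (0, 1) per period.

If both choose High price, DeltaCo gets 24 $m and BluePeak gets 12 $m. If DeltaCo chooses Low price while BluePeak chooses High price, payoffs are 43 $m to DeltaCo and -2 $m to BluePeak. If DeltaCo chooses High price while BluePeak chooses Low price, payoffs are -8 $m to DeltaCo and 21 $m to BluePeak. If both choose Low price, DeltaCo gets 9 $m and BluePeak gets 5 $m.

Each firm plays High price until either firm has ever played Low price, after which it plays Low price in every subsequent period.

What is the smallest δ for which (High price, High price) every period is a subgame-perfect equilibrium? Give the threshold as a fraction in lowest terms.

For DeltaCo: deviation gain 43−24 = 19, per-period punishment loss 24−9 = 15. IC gives δ ≥ 19/34.
For BluePeak: gain 9, loss 7 per period, so δ ≥ 9/16.
The tighter constraint is BluePeak's, so cooperation needs δ ≥ 9/16.

9/16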